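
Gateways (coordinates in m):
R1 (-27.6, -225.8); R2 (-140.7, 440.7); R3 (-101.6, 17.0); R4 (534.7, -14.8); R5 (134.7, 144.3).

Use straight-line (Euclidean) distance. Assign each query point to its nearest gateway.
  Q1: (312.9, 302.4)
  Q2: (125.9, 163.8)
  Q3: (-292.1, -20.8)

Q1→R5; Q2→R5; Q3→R3

Q1 at (312.9, 302.4):
  R1: 628.4 m
  R2: 474.2 m
  R3: 503.3 m
  R4: 387.1 m
  R5: 238.2 m
  → nearest: R5 (238.2 m)
Q2 at (125.9, 163.8):
  R1: 418.7 m
  R2: 384.4 m
  R3: 270.8 m
  R4: 446.1 m
  R5: 21.4 m
  → nearest: R5 (21.4 m)
Q3 at (-292.1, -20.8):
  R1: 334.6 m
  R2: 485.7 m
  R3: 194.2 m
  R4: 826.8 m
  R5: 457.6 m
  → nearest: R3 (194.2 m)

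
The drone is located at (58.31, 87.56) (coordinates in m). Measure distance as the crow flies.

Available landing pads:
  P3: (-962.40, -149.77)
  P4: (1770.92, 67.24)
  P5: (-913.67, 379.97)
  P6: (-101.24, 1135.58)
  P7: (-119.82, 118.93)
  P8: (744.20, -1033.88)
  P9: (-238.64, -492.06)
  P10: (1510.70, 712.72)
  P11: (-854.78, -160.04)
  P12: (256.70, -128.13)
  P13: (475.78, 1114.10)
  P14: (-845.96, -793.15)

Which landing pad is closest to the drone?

Distances from (58.31, 87.56):
P3: 1047.94 m
P4: 1712.73 m
P5: 1015.01 m
P6: 1060.10 m
P7: 180.87 m
P8: 1314.56 m
P9: 651.26 m
P10: 1581.22 m
P11: 946.07 m
P12: 293.05 m
P13: 1108.18 m
P14: 1262.28 m
Minimum: P7 at 180.87 m.

P7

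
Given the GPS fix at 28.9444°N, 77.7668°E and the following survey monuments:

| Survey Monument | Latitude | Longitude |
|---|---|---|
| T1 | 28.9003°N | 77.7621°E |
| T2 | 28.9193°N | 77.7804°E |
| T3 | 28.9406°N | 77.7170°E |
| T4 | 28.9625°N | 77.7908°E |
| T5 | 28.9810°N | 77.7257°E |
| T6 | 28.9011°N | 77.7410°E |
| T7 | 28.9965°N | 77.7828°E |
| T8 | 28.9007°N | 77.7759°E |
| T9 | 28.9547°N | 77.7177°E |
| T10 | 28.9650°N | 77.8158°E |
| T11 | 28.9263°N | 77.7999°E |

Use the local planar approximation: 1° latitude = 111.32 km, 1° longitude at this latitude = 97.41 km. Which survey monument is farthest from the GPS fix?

Distances from 28.9444°N, 77.7668°E:
T1: √((-0.0441·111.32)² + (-0.0047·97.41)²) = √(24.100362 + 0.209606) = 4.9305 km
T2: √((-0.0251·111.32)² + (0.0136·97.41)²) = √(7.807174 + 1.755031) = 3.0923 km
T3: √((-0.0038·111.32)² + (-0.0498·97.41)²) = √(0.178943 + 23.532376) = 4.8694 km
T4: √((0.0181·111.32)² + (0.0240·97.41)²) = √(4.059790 + 5.465496) = 3.0863 km
T5: √((0.0366·111.32)² + (-0.0411·97.41)²) = √(16.600018 + 16.028421) = 5.7121 km
T6: √((-0.0433·111.32)² + (-0.0258·97.41)²) = √(23.233904 + 6.316064) = 5.4360 km
T7: √((0.0521·111.32)² + (0.0160·97.41)²) = √(33.637355 + 2.429109) = 6.0055 km
T8: √((-0.0437·111.32)² + (0.0091·97.41)²) = √(23.665150 + 0.785760) = 4.9448 km
T9: √((0.0103·111.32)² + (-0.0491·97.41)²) = √(1.314682 + 22.875472) = 4.9183 km
T10: √((0.0206·111.32)² + (0.0490·97.41)²) = √(5.258730 + 22.782388) = 5.2954 km
T11: √((-0.0181·111.32)² + (0.0331·97.41)²) = √(4.059790 + 10.395923) = 3.8021 km
Maximum: T7 at 6.0055 km.

T7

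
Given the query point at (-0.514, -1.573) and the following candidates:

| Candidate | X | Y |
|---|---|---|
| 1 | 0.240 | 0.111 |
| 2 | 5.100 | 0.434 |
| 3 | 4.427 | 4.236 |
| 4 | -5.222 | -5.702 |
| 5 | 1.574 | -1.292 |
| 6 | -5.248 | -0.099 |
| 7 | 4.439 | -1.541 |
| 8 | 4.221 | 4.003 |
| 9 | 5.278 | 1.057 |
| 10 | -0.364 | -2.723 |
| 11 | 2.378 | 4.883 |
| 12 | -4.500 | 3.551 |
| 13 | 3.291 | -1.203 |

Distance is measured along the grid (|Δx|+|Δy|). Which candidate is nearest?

10

Distances from (-0.514, -1.573):
1: |0.754| + |1.684| = 0.754 + 1.684 = 2.438
2: |5.614| + |2.007| = 5.614 + 2.007 = 7.621
3: |4.941| + |5.809| = 4.941 + 5.809 = 10.750
4: |-4.708| + |-4.129| = 4.708 + 4.129 = 8.837
5: |2.088| + |0.281| = 2.088 + 0.281 = 2.369
6: |-4.734| + |1.474| = 4.734 + 1.474 = 6.208
7: |4.953| + |0.032| = 4.953 + 0.032 = 4.985
8: |4.735| + |5.576| = 4.735 + 5.576 = 10.311
9: |5.792| + |2.630| = 5.792 + 2.630 = 8.422
10: |0.150| + |-1.150| = 0.150 + 1.150 = 1.300
11: |2.892| + |6.456| = 2.892 + 6.456 = 9.348
12: |-3.986| + |5.124| = 3.986 + 5.124 = 9.110
13: |3.805| + |0.370| = 3.805 + 0.370 = 4.175
Minimum: 10 at 1.300.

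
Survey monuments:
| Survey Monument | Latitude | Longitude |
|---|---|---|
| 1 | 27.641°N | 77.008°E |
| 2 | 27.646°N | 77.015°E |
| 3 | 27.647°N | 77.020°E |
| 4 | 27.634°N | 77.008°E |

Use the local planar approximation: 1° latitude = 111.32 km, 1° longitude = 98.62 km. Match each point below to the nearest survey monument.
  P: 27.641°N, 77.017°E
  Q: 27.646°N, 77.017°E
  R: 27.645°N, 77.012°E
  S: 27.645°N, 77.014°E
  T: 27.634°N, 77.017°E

P→2; Q→2; R→2; S→2; T→4

P at 27.641°N, 77.017°E:
  1: 0.887580 km
  2: 0.590514 km
  3: 0.730514 km
  4: 1.181107 km
  → nearest: 2 (0.590514 km)
Q at 27.646°N, 77.017°E:
  1: 1.047665 km
  2: 0.197240 km
  3: 0.316110 km
  4: 1.603829 km
  → nearest: 2 (0.197240 km)
R at 27.645°N, 77.012°E:
  1: 0.594885 km
  2: 0.316110 km
  3: 0.819772 km
  4: 1.286493 km
  → nearest: 2 (0.316110 km)
S at 27.645°N, 77.014°E:
  1: 0.740545 km
  2: 0.148721 km
  3: 0.632219 km
  4: 1.359993 km
  → nearest: 2 (0.148721 km)
T at 27.634°N, 77.017°E:
  1: 1.181107 km
  2: 1.350323 km
  3: 1.477093 km
  4: 0.887580 km
  → nearest: 4 (0.887580 km)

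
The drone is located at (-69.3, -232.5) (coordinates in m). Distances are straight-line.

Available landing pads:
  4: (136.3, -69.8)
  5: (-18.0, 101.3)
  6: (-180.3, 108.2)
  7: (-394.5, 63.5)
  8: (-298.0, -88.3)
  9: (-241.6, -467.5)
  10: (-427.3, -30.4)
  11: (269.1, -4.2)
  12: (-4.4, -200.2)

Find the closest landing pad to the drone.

Distances from (-69.3, -232.5):
4: √((205.6)² + (162.7)²) = √(42271.360 + 26471.290) = 262.2 m
5: √((51.3)² + (333.8)²) = √(2631.690 + 111422.440) = 337.7 m
6: √((-111.0)² + (340.7)²) = √(12321.000 + 116076.490) = 358.3 m
7: √((-325.2)² + (296.0)²) = √(105755.040 + 87616.000) = 439.7 m
8: √((-228.7)² + (144.2)²) = √(52303.690 + 20793.640) = 270.4 m
9: √((-172.3)² + (-235.0)²) = √(29687.290 + 55225.000) = 291.4 m
10: √((-358.0)² + (202.1)²) = √(128164.000 + 40844.410) = 411.1 m
11: √((338.4)² + (228.3)²) = √(114514.560 + 52120.890) = 408.2 m
12: √((64.9)² + (32.3)²) = √(4212.010 + 1043.290) = 72.5 m
Minimum: 12 at 72.5 m.

12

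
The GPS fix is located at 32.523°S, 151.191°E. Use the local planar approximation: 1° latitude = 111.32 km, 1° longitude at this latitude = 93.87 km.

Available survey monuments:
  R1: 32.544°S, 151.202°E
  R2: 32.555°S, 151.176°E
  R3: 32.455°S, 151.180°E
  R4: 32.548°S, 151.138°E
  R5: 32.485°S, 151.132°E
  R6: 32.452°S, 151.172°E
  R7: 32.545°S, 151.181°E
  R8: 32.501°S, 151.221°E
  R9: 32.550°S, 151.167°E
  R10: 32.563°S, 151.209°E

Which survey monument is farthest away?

R6

Distances from 32.523°S, 151.191°E:
R1: √((-0.021·111.32)² + (0.011·93.87)²) = √(5.46493 + 1.06620) = 2.556 km
R2: √((-0.032·111.32)² + (-0.015·93.87)²) = √(12.68955 + 1.98260) = 3.830 km
R3: √((0.068·111.32)² + (-0.011·93.87)²) = √(57.30127 + 1.06620) = 7.640 km
R4: √((-0.025·111.32)² + (-0.053·93.87)²) = √(7.74509 + 24.75172) = 5.701 km
R5: √((0.038·111.32)² + (-0.059·93.87)²) = √(17.89425 + 30.67310) = 6.969 km
R6: √((0.071·111.32)² + (-0.019·93.87)²) = √(62.46879 + 3.18098) = 8.102 km
R7: √((-0.022·111.32)² + (-0.010·93.87)²) = √(5.99780 + 0.88116) = 2.623 km
R8: √((0.022·111.32)² + (0.030·93.87)²) = √(5.99780 + 7.93042) = 3.732 km
R9: √((-0.027·111.32)² + (-0.024·93.87)²) = √(9.03387 + 5.07547) = 3.756 km
R10: √((-0.040·111.32)² + (0.018·93.87)²) = √(19.82743 + 2.85495) = 4.763 km
Maximum: R6 at 8.102 km.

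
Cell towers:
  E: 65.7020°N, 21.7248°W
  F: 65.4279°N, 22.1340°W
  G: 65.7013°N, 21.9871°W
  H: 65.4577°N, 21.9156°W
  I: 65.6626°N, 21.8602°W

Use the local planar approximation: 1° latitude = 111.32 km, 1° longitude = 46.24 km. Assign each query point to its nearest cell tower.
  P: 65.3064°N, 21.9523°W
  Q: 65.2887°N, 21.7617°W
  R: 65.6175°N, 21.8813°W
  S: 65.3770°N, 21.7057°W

P at 65.3064°N, 21.9523°W:
  E: √((0.3956·111.32)² + (0.2275·46.24)²) = √(1939.362355 + 110.661984) = 45.2772 km
  F: √((0.1215·111.32)² + (-0.1817·46.24)²) = √(182.935904 + 70.590378) = 15.9225 km
  G: √((0.3949·111.32)² + (-0.0348·46.24)²) = √(1932.505163 + 2.589370) = 43.9897 km
  H: √((0.1513·111.32)² + (0.0367·46.24)²) = √(283.677082 + 2.879836) = 16.9280 km
  I: √((0.3562·111.32)² + (0.0921·46.24)²) = √(1572.295696 + 18.136560) = 39.8802 km
  → nearest: F (15.9225 km)
Q at 65.2887°N, 21.7617°W:
  E: √((0.4133·111.32)² + (0.0369·46.24)²) = √(2116.787225 + 2.911310) = 46.0402 km
  F: √((0.1392·111.32)² + (-0.3723·46.24)²) = √(240.118082 + 296.361458) = 23.1620 km
  G: √((0.4126·111.32)² + (-0.2254·46.24)²) = √(2109.622956 + 108.628423) = 47.0983 km
  H: √((0.1690·111.32)² + (-0.1539·46.24)²) = √(353.931979 + 50.642238) = 20.1140 km
  I: √((0.3739·111.32)² + (-0.0985·46.24)²) = √(1732.436502 + 20.744746) = 41.8710 km
  → nearest: H (20.1140 km)
R at 65.6175°N, 21.8813°W:
  E: √((0.0845·111.32)² + (0.1565·46.24)²) = √(88.482995 + 52.367801) = 11.8681 km
  F: √((-0.1896·111.32)² + (-0.2527·46.24)²) = √(445.474718 + 136.535673) = 24.1249 km
  G: √((0.0838·111.32)² + (-0.1058·46.24)²) = √(87.023076 + 23.933543) = 10.5336 km
  H: √((-0.1598·111.32)² + (-0.0343·46.24)²) = √(316.446244 + 2.515498) = 17.8595 km
  I: √((0.0451·111.32)² + (0.0211·46.24)²) = √(25.205742 + 0.951920) = 5.1145 km
  → nearest: I (5.1145 km)
S at 65.3770°N, 21.7057°W:
  E: √((0.3250·111.32)² + (-0.0191·46.24)²) = √(1308.920041 + 0.780014) = 36.1898 km
  F: √((0.0509·111.32)² + (-0.4283·46.24)²) = √(32.105686 + 392.221864) = 20.5992 km
  G: √((0.3243·111.32)² + (-0.2814·46.24)²) = √(1303.287688 + 169.310478) = 38.3744 km
  H: √((0.0807·111.32)² + (-0.2099·46.24)²) = √(80.703703 + 94.202088) = 13.2252 km
  I: √((0.2856·111.32)² + (-0.1545·46.24)²) = √(1010.794340 + 51.037879) = 32.5858 km
  → nearest: H (13.2252 km)

P→F; Q→H; R→I; S→H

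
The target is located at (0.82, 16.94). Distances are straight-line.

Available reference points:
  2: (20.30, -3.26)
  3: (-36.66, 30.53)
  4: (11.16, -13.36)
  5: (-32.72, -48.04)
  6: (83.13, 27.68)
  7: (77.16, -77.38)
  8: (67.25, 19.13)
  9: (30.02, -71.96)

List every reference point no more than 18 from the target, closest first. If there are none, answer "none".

Distances from (0.82, 16.94):
2: 28.06
3: 39.87
4: 32.02
5: 73.13
6: 83.01
7: 121.34
8: 66.47
9: 93.57
Threshold 18: none within range.

none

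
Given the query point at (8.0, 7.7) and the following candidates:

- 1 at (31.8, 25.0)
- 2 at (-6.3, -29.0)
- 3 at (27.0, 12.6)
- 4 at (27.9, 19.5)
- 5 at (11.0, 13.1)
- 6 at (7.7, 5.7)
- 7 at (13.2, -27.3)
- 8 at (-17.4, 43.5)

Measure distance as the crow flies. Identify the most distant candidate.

Distances from (8.0, 7.7):
1: √((23.8)² + (17.3)²) = √(566.440 + 299.290) = 29.4
2: √((-14.3)² + (-36.7)²) = √(204.490 + 1346.890) = 39.4
3: √((19.0)² + (4.9)²) = √(361.000 + 24.010) = 19.6
4: √((19.9)² + (11.8)²) = √(396.010 + 139.240) = 23.1
5: √((3.0)² + (5.4)²) = √(9.000 + 29.160) = 6.2
6: √((-0.3)² + (-2.0)²) = √(0.090 + 4.000) = 2.0
7: √((5.2)² + (-35.0)²) = √(27.040 + 1225.000) = 35.4
8: √((-25.4)² + (35.8)²) = √(645.160 + 1281.640) = 43.9
Maximum: 8 at 43.9.

8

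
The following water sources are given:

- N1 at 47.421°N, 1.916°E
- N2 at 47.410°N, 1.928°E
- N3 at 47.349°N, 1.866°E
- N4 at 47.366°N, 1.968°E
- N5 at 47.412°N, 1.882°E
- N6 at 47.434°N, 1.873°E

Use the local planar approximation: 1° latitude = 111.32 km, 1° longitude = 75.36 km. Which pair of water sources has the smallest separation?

Pairwise distances:
N1–N2: 1.522 km
N1–N3: 8.857 km
N1–N4: 7.269 km
N1–N5: 2.751 km
N1–N6: 3.549 km
N2–N3: 8.243 km
N2–N4: 5.751 km
N2–N5: 3.474 km
N2–N6: 4.931 km
N3–N4: 7.916 km
N3–N5: 7.116 km
N3–N6: 9.477 km
N4–N5: 8.260 km
N4–N6: 10.419 km
N5–N6: 2.541 km
Closest pair: N1–N2 at 1.522 km.

N1 and N2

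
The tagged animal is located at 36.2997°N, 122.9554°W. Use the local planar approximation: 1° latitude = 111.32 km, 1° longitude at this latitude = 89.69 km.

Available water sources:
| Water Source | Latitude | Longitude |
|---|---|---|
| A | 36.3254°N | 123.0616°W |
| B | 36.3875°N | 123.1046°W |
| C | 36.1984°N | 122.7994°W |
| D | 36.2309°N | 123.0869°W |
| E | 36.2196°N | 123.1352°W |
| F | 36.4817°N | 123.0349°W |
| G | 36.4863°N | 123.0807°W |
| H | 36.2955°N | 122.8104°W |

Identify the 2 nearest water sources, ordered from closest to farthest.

A, H

Distances from 36.2997°N, 122.9554°W:
A: √((0.0257·111.32)² + (-0.1062·89.69)²) = √(8.184886 + 90.727111) = 9.9455 km
B: √((0.0878·111.32)² + (-0.1492·89.69)²) = √(95.529043 + 179.071180) = 16.5711 km
C: √((-0.1013·111.32)² + (0.1560·89.69)²) = √(127.164324 + 195.765990) = 17.9703 km
D: √((-0.0688·111.32)² + (-0.1315·89.69)²) = √(58.657463 + 139.103979) = 14.0628 km
E: √((-0.0801·111.32)² + (-0.1798·89.69)²) = √(79.508110 + 260.056326) = 18.4273 km
F: √((0.1820·111.32)² + (-0.0795·89.69)²) = √(410.477325 + 50.841962) = 21.4783 km
G: √((0.1866·111.32)² + (-0.1253·89.69)²) = √(431.488946 + 126.296173) = 23.6175 km
H: √((-0.0042·111.32)² + (0.1450·89.69)²) = √(0.218597 + 169.131326) = 13.0135 km
Sorted: A (9.9455 km) < H (13.0135 km) < D (14.0628 km) < B (16.5711 km) < …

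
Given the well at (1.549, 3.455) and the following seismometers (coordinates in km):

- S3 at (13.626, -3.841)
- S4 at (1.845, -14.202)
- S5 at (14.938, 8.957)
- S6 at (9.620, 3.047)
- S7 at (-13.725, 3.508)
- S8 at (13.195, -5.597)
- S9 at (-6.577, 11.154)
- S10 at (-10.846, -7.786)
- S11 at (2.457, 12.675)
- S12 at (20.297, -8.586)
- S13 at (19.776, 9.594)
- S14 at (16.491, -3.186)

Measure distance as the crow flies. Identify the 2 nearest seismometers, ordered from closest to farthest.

S6, S11

Distances from (1.549, 3.455):
S3: √((12.077)² + (-7.296)²) = √(145.85393 + 53.23162) = 14.110 km
S4: √((0.296)² + (-17.657)²) = √(0.08762 + 311.76965) = 17.659 km
S5: √((13.389)² + (5.502)²) = √(179.26532 + 30.27200) = 14.475 km
S6: √((8.071)² + (-0.408)²) = √(65.14104 + 0.16646) = 8.081 km
S7: √((-15.274)² + (0.053)²) = √(233.29508 + 0.00281) = 15.274 km
S8: √((11.646)² + (-9.052)²) = √(135.62932 + 81.93870) = 14.750 km
S9: √((-8.126)² + (7.699)²) = √(66.03188 + 59.27460) = 11.194 km
S10: √((-12.395)² + (-11.241)²) = √(153.63602 + 126.36008) = 16.733 km
S11: √((0.908)² + (9.220)²) = √(0.82446 + 85.00840) = 9.265 km
S12: √((18.748)² + (-12.041)²) = √(351.48750 + 144.98568) = 22.282 km
S13: √((18.227)² + (6.139)²) = √(332.22353 + 37.68732) = 19.233 km
S14: √((14.942)² + (-6.641)²) = √(223.26336 + 44.10288) = 16.351 km
Sorted: S6 (8.081 km) < S11 (9.265 km) < S9 (11.194 km) < S3 (14.110 km) < …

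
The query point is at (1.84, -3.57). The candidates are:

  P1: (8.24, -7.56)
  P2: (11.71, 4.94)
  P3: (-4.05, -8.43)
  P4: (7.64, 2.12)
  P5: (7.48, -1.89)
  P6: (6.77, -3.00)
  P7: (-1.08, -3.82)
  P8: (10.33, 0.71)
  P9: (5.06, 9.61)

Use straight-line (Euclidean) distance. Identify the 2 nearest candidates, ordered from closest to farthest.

Distances from (1.84, -3.57):
P1: √((6.40)² + (-3.99)²) = √(40.9600 + 15.9201) = 7.54
P2: √((9.87)² + (8.51)²) = √(97.4169 + 72.4201) = 13.03
P3: √((-5.89)² + (-4.86)²) = √(34.6921 + 23.6196) = 7.64
P4: √((5.80)² + (5.69)²) = √(33.6400 + 32.3761) = 8.13
P5: √((5.64)² + (1.68)²) = √(31.8096 + 2.8224) = 5.88
P6: √((4.93)² + (0.57)²) = √(24.3049 + 0.3249) = 4.96
P7: √((-2.92)² + (-0.25)²) = √(8.5264 + 0.0625) = 2.93
P8: √((8.49)² + (4.28)²) = √(72.0801 + 18.3184) = 9.51
P9: √((3.22)² + (13.18)²) = √(10.3684 + 173.7124) = 13.57
Sorted: P7 (2.93) < P6 (4.96) < P5 (5.88) < P1 (7.54) < …

P7, P6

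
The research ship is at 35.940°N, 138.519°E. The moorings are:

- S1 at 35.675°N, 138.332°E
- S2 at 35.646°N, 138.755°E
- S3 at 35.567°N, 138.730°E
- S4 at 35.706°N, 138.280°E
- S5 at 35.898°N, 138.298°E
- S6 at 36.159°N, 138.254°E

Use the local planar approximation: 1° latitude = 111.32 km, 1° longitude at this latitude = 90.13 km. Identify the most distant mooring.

Distances from 35.940°N, 138.519°E:
S1: √((-0.265·111.32)² + (-0.187·90.13)²) = √(870.23820 + 284.06777) = 33.975 km
S2: √((-0.294·111.32)² + (0.236·90.13)²) = √(1071.12722 + 452.44183) = 39.033 km
S3: √((-0.373·111.32)² + (0.211·90.13)²) = √(1724.10638 + 361.66264) = 45.670 km
S4: √((-0.234·111.32)² + (-0.239·90.13)²) = √(678.54415 + 464.01770) = 33.802 km
S5: √((-0.042·111.32)² + (-0.221·90.13)²) = √(21.85974 + 396.75580) = 20.460 km
S6: √((0.219·111.32)² + (-0.265·90.13)²) = √(594.33954 + 570.46695) = 34.129 km
Maximum: S3 at 45.670 km.

S3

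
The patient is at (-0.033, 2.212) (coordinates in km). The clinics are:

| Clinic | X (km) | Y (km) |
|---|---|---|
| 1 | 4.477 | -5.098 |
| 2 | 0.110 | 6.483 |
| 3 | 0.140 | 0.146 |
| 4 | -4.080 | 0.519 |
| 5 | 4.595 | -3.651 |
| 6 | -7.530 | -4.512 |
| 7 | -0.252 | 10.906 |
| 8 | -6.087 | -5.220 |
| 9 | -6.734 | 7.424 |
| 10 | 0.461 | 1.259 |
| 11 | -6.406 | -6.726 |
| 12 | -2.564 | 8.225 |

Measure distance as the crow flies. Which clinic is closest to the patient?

Distances from (-0.033, 2.212):
1: √((4.510)² + (-7.310)²) = √(20.34010 + 53.43610) = 8.589 km
2: √((0.143)² + (4.271)²) = √(0.02045 + 18.24144) = 4.273 km
3: √((0.173)² + (-2.066)²) = √(0.02993 + 4.26836) = 2.073 km
4: √((-4.047)² + (-1.693)²) = √(16.37821 + 2.86625) = 4.387 km
5: √((4.628)² + (-5.863)²) = √(21.41838 + 34.37477) = 7.469 km
6: √((-7.497)² + (-6.724)²) = √(56.20501 + 45.21218) = 10.071 km
7: √((-0.219)² + (8.694)²) = √(0.04796 + 75.58564) = 8.697 km
8: √((-6.054)² + (-7.432)²) = √(36.65092 + 55.23462) = 9.586 km
9: √((-6.701)² + (5.212)²) = √(44.90340 + 27.16494) = 8.489 km
10: √((0.494)² + (-0.953)²) = √(0.24404 + 0.90821) = 1.073 km
11: √((-6.373)² + (-8.938)²) = √(40.61513 + 79.88784) = 10.977 km
12: √((-2.531)² + (6.013)²) = √(6.40596 + 36.15617) = 6.524 km
Minimum: 10 at 1.073 km.

10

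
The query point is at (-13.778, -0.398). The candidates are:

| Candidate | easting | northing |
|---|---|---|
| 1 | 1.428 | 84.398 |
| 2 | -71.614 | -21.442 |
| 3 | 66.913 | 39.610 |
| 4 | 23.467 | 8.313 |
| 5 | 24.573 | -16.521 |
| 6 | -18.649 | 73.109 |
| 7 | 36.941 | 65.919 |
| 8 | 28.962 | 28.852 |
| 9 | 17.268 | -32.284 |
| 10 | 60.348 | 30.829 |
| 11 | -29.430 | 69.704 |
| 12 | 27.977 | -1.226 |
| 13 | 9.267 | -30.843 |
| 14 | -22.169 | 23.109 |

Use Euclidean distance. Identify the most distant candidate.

3

Distances from (-13.778, -0.398):
1: √((15.206)² + (84.796)²) = √(231.22244 + 7190.36162) = 86.149
2: √((-57.836)² + (-21.044)²) = √(3345.00290 + 442.84994) = 61.546
3: √((80.691)² + (40.008)²) = √(6511.03748 + 1600.64006) = 90.065
4: √((37.245)² + (8.711)²) = √(1387.19002 + 75.88152) = 38.250
5: √((38.351)² + (-16.123)²) = √(1470.79920 + 259.95113) = 41.602
6: √((-4.871)² + (73.507)²) = √(23.72664 + 5403.27905) = 73.668
7: √((50.719)² + (66.317)²) = √(2572.41696 + 4397.94449) = 83.489
8: √((42.740)² + (29.250)²) = √(1826.70760 + 855.56250) = 51.791
9: √((31.046)² + (-31.886)²) = √(963.85412 + 1016.71700) = 44.504
10: √((74.126)² + (31.227)²) = √(5494.66388 + 975.12553) = 80.435
11: √((-15.652)² + (70.102)²) = √(244.98510 + 4914.29040) = 71.828
12: √((41.755)² + (-0.828)²) = √(1743.48003 + 0.68558) = 41.763
13: √((23.045)² + (-30.445)²) = √(531.07203 + 926.89802) = 38.183
14: √((-8.391)² + (23.507)²) = √(70.40888 + 552.57905) = 24.960
Maximum: 3 at 90.065.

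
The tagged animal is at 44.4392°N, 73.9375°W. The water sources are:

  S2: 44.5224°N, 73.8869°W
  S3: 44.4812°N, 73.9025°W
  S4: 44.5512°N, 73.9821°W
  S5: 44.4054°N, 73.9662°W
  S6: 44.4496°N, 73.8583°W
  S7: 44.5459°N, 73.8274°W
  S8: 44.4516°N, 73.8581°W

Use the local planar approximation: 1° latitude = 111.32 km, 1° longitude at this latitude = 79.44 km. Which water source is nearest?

S5

Distances from 44.4392°N, 73.9375°W:
S2: 10.0965 km
S3: 5.4397 km
S4: 12.9615 km
S5: 4.3995 km
S6: 6.3973 km
S7: 14.7507 km
S8: 6.4568 km
Minimum: S5 at 4.3995 km.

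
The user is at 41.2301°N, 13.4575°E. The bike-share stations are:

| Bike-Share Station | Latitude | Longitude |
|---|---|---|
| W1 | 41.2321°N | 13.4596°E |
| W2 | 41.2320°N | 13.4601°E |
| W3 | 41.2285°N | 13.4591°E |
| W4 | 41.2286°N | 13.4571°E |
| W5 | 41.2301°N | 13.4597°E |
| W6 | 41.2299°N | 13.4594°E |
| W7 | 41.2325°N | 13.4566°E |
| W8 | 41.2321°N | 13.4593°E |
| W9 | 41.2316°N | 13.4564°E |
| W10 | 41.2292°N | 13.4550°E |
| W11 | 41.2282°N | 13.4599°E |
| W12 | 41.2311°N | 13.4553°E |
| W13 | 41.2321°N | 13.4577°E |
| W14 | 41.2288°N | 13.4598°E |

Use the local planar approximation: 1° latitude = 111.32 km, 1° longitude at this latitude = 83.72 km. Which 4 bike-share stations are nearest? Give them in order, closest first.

Distances from 41.2301°N, 13.4575°E:
W1: √((0.0020·111.32)² + (0.0021·83.72)²) = √(0.049569 + 0.030910) = 0.2837 km
W2: √((0.0019·111.32)² + (0.0026·83.72)²) = √(0.044736 + 0.047381) = 0.3035 km
W3: √((-0.0016·111.32)² + (0.0016·83.72)²) = √(0.031724 + 0.017943) = 0.2229 km
W4: √((-0.0015·111.32)² + (-0.0004·83.72)²) = √(0.027882 + 0.001121) = 0.1703 km
W5: √((0.0000·111.32)² + (0.0022·83.72)²) = √(0.000000 + 0.033924) = 0.1842 km
W6: √((-0.0002·111.32)² + (0.0019·83.72)²) = √(0.000496 + 0.025303) = 0.1606 km
W7: √((0.0024·111.32)² + (-0.0009·83.72)²) = √(0.071379 + 0.005677) = 0.2776 km
W8: √((0.0020·111.32)² + (0.0018·83.72)²) = √(0.049569 + 0.022709) = 0.2688 km
W9: √((0.0015·111.32)² + (-0.0011·83.72)²) = √(0.027882 + 0.008481) = 0.1907 km
W10: √((-0.0009·111.32)² + (-0.0025·83.72)²) = √(0.010038 + 0.043806) = 0.2320 km
W11: √((-0.0019·111.32)² + (0.0024·83.72)²) = √(0.044736 + 0.040372) = 0.2917 km
W12: √((0.0010·111.32)² + (-0.0022·83.72)²) = √(0.012392 + 0.033924) = 0.2152 km
W13: √((0.0020·111.32)² + (0.0002·83.72)²) = √(0.049569 + 0.000280) = 0.2233 km
W14: √((-0.0013·111.32)² + (0.0023·83.72)²) = √(0.020943 + 0.037078) = 0.2409 km
Sorted: W6 (0.1606 km) < W4 (0.1703 km) < W5 (0.1842 km) < W9 (0.1907 km) < W12 (0.2152 km) < W3 (0.2229 km) < …

W6, W4, W5, W9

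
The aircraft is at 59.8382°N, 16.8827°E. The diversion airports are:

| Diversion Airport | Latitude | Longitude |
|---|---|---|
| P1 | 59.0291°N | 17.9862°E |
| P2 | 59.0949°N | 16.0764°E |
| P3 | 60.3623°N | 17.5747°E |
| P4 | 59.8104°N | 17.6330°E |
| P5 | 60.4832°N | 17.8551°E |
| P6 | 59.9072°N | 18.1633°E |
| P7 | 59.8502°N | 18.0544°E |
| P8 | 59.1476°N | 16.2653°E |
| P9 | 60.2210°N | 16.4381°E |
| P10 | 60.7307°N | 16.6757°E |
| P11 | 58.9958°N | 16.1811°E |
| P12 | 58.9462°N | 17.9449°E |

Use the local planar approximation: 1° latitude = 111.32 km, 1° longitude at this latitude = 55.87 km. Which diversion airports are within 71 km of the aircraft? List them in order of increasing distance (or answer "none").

Distances from 59.8382°N, 16.8827°E:
P1: 109.1488 km
P2: 94.2121 km
P3: 69.9903 km
P4: 42.0333 km
P5: 90.0387 km
P6: 71.9582 km
P7: 65.4765 km
P8: 84.2616 km
P9: 49.3245 km
P10: 100.0239 km
P11: 101.6388 km
P12: 115.6798 km
Threshold 71 km: P4 (42.0333 km), P9 (49.3245 km), P7 (65.4765 km), P3 (69.9903 km) are within range.

P4, P9, P7, P3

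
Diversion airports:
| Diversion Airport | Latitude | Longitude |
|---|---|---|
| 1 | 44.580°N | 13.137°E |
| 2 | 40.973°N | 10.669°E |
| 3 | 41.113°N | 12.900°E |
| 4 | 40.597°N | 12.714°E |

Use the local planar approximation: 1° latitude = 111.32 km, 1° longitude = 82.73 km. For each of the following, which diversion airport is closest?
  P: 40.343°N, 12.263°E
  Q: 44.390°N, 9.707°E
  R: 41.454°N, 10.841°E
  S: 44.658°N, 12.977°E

P at 40.343°N, 12.263°E:
  1: 477.173 km
  2: 149.361 km
  3: 100.621 km
  4: 46.815 km
  → nearest: 4 (46.815 km)
Q at 44.390°N, 9.707°E:
  1: 284.551 km
  2: 388.617 km
  3: 450.394 km
  4: 490.071 km
  → nearest: 1 (284.551 km)
R at 41.454°N, 10.841°E:
  1: 396.453 km
  2: 55.403 km
  3: 174.519 km
  4: 181.967 km
  → nearest: 2 (55.403 km)
S at 44.658°N, 12.977°E:
  1: 15.831 km
  2: 452.476 km
  3: 394.681 km
  4: 452.594 km
  → nearest: 1 (15.831 km)

P→4; Q→1; R→2; S→1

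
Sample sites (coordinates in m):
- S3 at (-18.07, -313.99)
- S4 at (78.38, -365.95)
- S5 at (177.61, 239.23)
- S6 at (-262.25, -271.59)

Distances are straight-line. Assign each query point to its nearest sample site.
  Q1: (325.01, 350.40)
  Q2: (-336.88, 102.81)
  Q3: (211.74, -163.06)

Q1 at (325.01, 350.40):
  S3: √((-343.08)² + (-664.39)²) = √(117703.8864 + 441414.0721) = 747.74 m
  S4: √((-246.63)² + (-716.35)²) = √(60826.3569 + 513157.3225) = 757.62 m
  S5: √((-147.40)² + (-111.17)²) = √(21726.7600 + 12358.7689) = 184.62 m
  S6: √((-587.26)² + (-621.99)²) = √(344874.3076 + 386871.5601) = 855.42 m
  → nearest: S5 (184.62 m)
Q2 at (-336.88, 102.81):
  S3: √((318.81)² + (-416.80)²) = √(101639.8161 + 173722.2400) = 524.75 m
  S4: √((415.26)² + (-468.76)²) = √(172440.8676 + 219735.9376) = 626.24 m
  S5: √((514.49)² + (136.42)²) = √(264699.9601 + 18610.4164) = 532.27 m
  S6: √((74.63)² + (-374.40)²) = √(5569.6369 + 140175.3600) = 381.77 m
  → nearest: S6 (381.77 m)
Q3 at (211.74, -163.06):
  S3: √((-229.81)² + (-150.93)²) = √(52812.6361 + 22779.8649) = 274.94 m
  S4: √((-133.36)² + (-202.89)²) = √(17784.8896 + 41164.3521) = 242.79 m
  S5: √((-34.13)² + (402.29)²) = √(1164.8569 + 161837.2441) = 403.74 m
  S6: √((-473.99)² + (-108.53)²) = √(224666.5201 + 11778.7609) = 486.26 m
  → nearest: S4 (242.79 m)

Q1→S5; Q2→S6; Q3→S4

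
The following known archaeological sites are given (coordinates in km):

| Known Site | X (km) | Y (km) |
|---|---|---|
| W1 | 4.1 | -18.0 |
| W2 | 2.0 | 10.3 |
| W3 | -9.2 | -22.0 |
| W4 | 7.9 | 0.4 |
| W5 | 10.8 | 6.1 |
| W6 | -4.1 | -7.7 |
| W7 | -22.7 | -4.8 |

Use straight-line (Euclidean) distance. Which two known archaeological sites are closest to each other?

W4 and W5

Pairwise distances:
W1–W2: 28.38 km
W1–W3: 13.89 km
W1–W4: 18.79 km
W1–W5: 25.01 km
W1–W6: 13.17 km
W1–W7: 29.87 km
W2–W3: 34.19 km
W2–W4: 11.52 km
W2–W5: 9.75 km
W2–W6: 19.01 km
W2–W7: 28.95 km
W3–W4: 28.18 km
W3–W5: 34.49 km
W3–W6: 15.18 km
W3–W7: 21.87 km
W4–W5: 6.40 km
W4–W6: 14.48 km
W4–W7: 31.04 km
W5–W6: 20.31 km
W5–W7: 35.23 km
W6–W7: 18.82 km
Closest pair: W4–W5 at 6.40 km.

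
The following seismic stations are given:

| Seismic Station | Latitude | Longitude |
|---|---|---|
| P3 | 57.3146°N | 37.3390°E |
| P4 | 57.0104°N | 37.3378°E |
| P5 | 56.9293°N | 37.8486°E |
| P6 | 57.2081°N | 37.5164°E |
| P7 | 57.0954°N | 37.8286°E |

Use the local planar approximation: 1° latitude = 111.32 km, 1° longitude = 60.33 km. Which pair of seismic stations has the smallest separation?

Pairwise distances:
P3–P4: 33.8636 km
P3–P5: 52.7721 km
P3–P6: 15.9718 km
P3–P7: 38.3131 km
P4–P5: 32.1118 km
P4–P6: 24.5041 km
P4–P7: 31.0851 km
P5–P6: 36.9446 km
P5–P7: 18.5296 km
P6–P7: 22.6308 km
Closest pair: P3–P6 at 15.9718 km.

P3 and P6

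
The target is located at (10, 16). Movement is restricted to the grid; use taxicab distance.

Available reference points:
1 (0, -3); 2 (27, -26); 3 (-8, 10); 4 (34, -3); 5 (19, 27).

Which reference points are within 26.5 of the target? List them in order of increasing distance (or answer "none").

Distances from (10, 16):
1: 29
2: 59
3: 24
4: 43
5: 20
Threshold 26.5: 5 (20), 3 (24) are within range.

5, 3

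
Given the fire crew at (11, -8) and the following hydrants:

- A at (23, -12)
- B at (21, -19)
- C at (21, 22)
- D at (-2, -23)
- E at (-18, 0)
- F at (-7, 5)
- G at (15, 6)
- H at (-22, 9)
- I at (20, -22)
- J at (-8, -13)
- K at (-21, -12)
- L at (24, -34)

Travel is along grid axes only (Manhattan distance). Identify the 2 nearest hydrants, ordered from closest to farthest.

A, G

Distances from (11, -8):
A: |12| + |-4| = 12 + 4 = 16
B: |10| + |-11| = 10 + 11 = 21
C: |10| + |30| = 10 + 30 = 40
D: |-13| + |-15| = 13 + 15 = 28
E: |-29| + |8| = 29 + 8 = 37
F: |-18| + |13| = 18 + 13 = 31
G: |4| + |14| = 4 + 14 = 18
H: |-33| + |17| = 33 + 17 = 50
I: |9| + |-14| = 9 + 14 = 23
J: |-19| + |-5| = 19 + 5 = 24
K: |-32| + |-4| = 32 + 4 = 36
L: |13| + |-26| = 13 + 26 = 39
Sorted: A (16) < G (18) < B (21) < I (23) < …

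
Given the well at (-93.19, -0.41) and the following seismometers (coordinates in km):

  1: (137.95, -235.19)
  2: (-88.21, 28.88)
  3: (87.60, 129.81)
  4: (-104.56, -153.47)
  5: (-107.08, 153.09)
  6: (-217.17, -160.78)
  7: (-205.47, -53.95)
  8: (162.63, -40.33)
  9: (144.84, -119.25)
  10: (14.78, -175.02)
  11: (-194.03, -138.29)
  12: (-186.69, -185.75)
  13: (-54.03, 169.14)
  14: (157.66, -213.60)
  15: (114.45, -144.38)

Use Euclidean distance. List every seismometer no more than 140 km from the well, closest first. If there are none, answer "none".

2, 7

Distances from (-93.19, -0.41):
1: 329.47 km
2: 29.71 km
3: 222.81 km
4: 153.48 km
5: 154.13 km
6: 202.71 km
7: 124.39 km
8: 258.92 km
9: 266.05 km
10: 205.30 km
11: 170.82 km
12: 207.59 km
13: 174.01 km
14: 329.20 km
15: 252.67 km
Threshold 140 km: 2 (29.71 km), 7 (124.39 km) are within range.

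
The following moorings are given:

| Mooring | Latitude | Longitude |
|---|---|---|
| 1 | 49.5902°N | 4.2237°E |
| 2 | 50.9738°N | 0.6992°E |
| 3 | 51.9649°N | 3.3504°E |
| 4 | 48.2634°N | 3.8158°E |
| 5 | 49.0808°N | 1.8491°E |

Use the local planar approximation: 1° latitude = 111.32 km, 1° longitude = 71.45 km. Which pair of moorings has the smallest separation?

1 and 4

Pairwise distances:
1–4: 150.5474 km
4–5: 167.4091 km
1–5: 178.8907 km
2–3: 219.2159 km
2–5: 226.1790 km
1–3: 271.6159 km
1–2: 295.1931 km
3–5: 338.5035 km
2–4: 374.9971 km
3–4: 413.3906 km
Closest pair: 1–4 at 150.5474 km.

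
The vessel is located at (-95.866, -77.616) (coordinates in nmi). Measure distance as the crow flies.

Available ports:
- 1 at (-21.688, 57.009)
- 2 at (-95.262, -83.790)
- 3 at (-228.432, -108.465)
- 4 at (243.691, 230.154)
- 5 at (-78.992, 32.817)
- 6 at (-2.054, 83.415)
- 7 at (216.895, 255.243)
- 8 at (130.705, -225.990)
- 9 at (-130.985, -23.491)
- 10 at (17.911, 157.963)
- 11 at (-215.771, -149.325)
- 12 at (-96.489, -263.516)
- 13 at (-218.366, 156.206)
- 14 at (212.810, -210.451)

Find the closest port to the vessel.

2

Distances from (-95.866, -77.616):
1: 153.708 nmi
2: 6.203 nmi
3: 136.108 nmi
4: 458.281 nmi
5: 111.715 nmi
6: 186.364 nmi
7: 456.743 nmi
8: 270.831 nmi
9: 64.520 nmi
10: 261.616 nmi
11: 139.712 nmi
12: 185.901 nmi
13: 263.968 nmi
14: 336.045 nmi
Minimum: 2 at 6.203 nmi.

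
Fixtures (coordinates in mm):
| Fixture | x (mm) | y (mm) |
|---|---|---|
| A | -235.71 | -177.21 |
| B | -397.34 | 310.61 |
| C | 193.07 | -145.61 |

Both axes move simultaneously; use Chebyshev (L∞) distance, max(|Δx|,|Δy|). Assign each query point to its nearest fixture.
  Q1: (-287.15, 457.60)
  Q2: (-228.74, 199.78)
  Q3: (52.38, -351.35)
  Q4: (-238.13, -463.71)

Q1→B; Q2→B; Q3→C; Q4→A

Q1 at (-287.15, 457.60):
  A: max(|51.44|, |-634.81|) = 634.81 mm
  B: max(|-110.19|, |-146.99|) = 146.99 mm
  C: max(|480.22|, |-603.21|) = 603.21 mm
  → nearest: B (146.99 mm)
Q2 at (-228.74, 199.78):
  A: max(|-6.97|, |-376.99|) = 376.99 mm
  B: max(|-168.60|, |110.83|) = 168.60 mm
  C: max(|421.81|, |-345.39|) = 421.81 mm
  → nearest: B (168.60 mm)
Q3 at (52.38, -351.35):
  A: max(|-288.09|, |174.14|) = 288.09 mm
  B: max(|-449.72|, |661.96|) = 661.96 mm
  C: max(|140.69|, |205.74|) = 205.74 mm
  → nearest: C (205.74 mm)
Q4 at (-238.13, -463.71):
  A: max(|2.42|, |286.50|) = 286.50 mm
  B: max(|-159.21|, |774.32|) = 774.32 mm
  C: max(|431.20|, |318.10|) = 431.20 mm
  → nearest: A (286.50 mm)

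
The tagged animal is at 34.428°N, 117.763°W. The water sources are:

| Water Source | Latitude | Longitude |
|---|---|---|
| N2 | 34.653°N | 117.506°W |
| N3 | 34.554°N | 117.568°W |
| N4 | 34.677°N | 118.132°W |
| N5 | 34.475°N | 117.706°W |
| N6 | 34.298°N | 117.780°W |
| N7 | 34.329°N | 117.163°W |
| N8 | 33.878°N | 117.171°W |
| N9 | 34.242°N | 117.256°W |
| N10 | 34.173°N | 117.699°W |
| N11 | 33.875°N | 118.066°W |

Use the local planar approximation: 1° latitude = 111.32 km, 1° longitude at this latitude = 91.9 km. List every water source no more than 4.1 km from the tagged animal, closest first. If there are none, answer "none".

none

Distances from 34.428°N, 117.763°W:
N2: 34.426 km
N3: 22.757 km
N4: 43.798 km
N5: 7.404 km
N6: 14.556 km
N7: 56.231 km
N8: 81.905 km
N9: 50.987 km
N10: 28.990 km
N11: 67.565 km
Threshold 4.1 km: none within range.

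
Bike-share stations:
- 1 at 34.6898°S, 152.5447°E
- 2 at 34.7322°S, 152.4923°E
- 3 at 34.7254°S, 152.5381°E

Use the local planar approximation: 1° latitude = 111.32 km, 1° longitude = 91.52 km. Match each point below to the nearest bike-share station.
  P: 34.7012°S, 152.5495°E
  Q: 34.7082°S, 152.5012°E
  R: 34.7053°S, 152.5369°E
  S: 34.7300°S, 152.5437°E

P→1; Q→2; R→1; S→3

P at 34.7012°S, 152.5495°E:
  1: √((0.0114·111.32)² + (-0.0048·91.52)²) = √(1.610483 + 0.192981) = 1.3429 km
  2: √((-0.0310·111.32)² + (-0.0572·91.52)²) = √(11.908849 + 27.404639) = 6.2700 km
  3: √((-0.0242·111.32)² + (-0.0114·91.52)²) = √(7.257334 + 1.088533) = 2.8889 km
  → nearest: 1 (1.3429 km)
Q at 34.7082°S, 152.5012°E:
  1: √((0.0184·111.32)² + (0.0435·91.52)²) = √(4.195484 + 15.849316) = 4.4771 km
  2: √((-0.0240·111.32)² + (-0.0089·91.52)²) = √(7.137874 + 0.663456) = 2.7931 km
  3: √((-0.0172·111.32)² + (0.0369·91.52)²) = √(3.666091 + 11.404723) = 3.8821 km
  → nearest: 2 (2.7931 km)
R at 34.7053°S, 152.5369°E:
  1: √((0.0155·111.32)² + (0.0078·91.52)²) = √(2.977212 + 0.509590) = 1.8673 km
  2: √((-0.0269·111.32)² + (-0.0446·91.52)²) = √(8.967078 + 16.661026) = 5.0624 km
  3: √((-0.0201·111.32)² + (0.0012·91.52)²) = √(5.006549 + 0.012061) = 2.2402 km
  → nearest: 1 (1.8673 km)
S at 34.7300°S, 152.5437°E:
  1: √((0.0402·111.32)² + (0.0010·91.52)²) = √(20.026198 + 0.008376) = 4.4760 km
  2: √((-0.0022·111.32)² + (-0.0514·91.52)²) = √(0.059978 + 22.128820) = 4.7105 km
  3: √((0.0046·111.32)² + (-0.0056·91.52)²) = √(0.262218 + 0.262669) = 0.7245 km
  → nearest: 3 (0.7245 km)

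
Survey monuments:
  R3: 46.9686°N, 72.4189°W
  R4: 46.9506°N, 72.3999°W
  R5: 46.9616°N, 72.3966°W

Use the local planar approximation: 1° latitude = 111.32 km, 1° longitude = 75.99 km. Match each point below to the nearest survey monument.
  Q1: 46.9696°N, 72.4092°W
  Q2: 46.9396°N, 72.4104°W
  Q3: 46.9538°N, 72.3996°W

Q1→R3; Q2→R4; Q3→R4

Q1 at 46.9696°N, 72.4092°W:
  R3: 0.7455 km
  R4: 2.2300 km
  R5: 1.3076 km
  → nearest: R3 (0.7455 km)
Q2 at 46.9396°N, 72.4104°W:
  R3: 3.2923 km
  R4: 1.4615 km
  R5: 2.6641 km
  → nearest: R4 (1.4615 km)
Q3 at 46.9538°N, 72.3996°W:
  R3: 2.2057 km
  R4: 0.3570 km
  R5: 0.8977 km
  → nearest: R4 (0.3570 km)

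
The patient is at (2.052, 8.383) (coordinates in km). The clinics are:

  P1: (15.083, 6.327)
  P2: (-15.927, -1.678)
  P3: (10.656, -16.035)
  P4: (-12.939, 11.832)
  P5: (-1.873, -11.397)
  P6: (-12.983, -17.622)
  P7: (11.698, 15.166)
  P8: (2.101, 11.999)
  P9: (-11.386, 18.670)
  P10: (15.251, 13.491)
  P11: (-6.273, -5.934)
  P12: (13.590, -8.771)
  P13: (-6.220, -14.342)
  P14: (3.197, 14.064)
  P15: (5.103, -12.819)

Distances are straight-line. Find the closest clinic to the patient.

Distances from (2.052, 8.383):
P1: 13.192 km
P2: 20.603 km
P3: 25.890 km
P4: 15.383 km
P5: 20.166 km
P6: 30.038 km
P7: 11.792 km
P8: 3.616 km
P9: 16.923 km
P10: 14.153 km
P11: 16.561 km
P12: 20.673 km
P13: 24.184 km
P14: 5.795 km
P15: 21.420 km
Minimum: P8 at 3.616 km.

P8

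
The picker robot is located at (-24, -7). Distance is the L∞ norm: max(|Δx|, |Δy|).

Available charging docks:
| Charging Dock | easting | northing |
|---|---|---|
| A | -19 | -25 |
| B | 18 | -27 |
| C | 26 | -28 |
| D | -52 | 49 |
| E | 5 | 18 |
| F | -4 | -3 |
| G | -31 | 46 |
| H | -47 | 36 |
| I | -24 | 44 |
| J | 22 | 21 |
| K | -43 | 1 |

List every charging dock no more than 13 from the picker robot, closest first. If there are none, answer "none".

Distances from (-24, -7):
A: max(|5|, |-18|) = 18
B: max(|42|, |-20|) = 42
C: max(|50|, |-21|) = 50
D: max(|-28|, |56|) = 56
E: max(|29|, |25|) = 29
F: max(|20|, |4|) = 20
G: max(|-7|, |53|) = 53
H: max(|-23|, |43|) = 43
I: max(|0|, |51|) = 51
J: max(|46|, |28|) = 46
K: max(|-19|, |8|) = 19
Threshold 13: none within range.

none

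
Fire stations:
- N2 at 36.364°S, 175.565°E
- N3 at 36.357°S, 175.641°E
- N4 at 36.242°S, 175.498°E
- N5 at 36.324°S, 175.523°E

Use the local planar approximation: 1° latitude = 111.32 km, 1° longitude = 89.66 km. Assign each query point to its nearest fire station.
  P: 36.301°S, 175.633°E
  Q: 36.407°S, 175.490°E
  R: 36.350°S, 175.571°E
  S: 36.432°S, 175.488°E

P at 36.301°S, 175.633°E:
  N2: √((-0.063·111.32)² + (-0.068·89.66)²) = √(49.18441 + 37.17195) = 9.293 km
  N3: √((-0.056·111.32)² + (0.008·89.66)²) = √(38.86176 + 0.51449) = 6.275 km
  N4: √((0.059·111.32)² + (-0.135·89.66)²) = √(43.13705 + 146.50924) = 13.771 km
  N5: √((-0.023·111.32)² + (-0.110·89.66)²) = √(6.55544 + 97.27088) = 10.190 km
  → nearest: N3 (6.275 km)
Q at 36.407°S, 175.490°E:
  N2: √((0.043·111.32)² + (0.075·89.66)²) = √(22.91307 + 45.21890) = 8.254 km
  N3: √((0.050·111.32)² + (0.151·89.66)²) = √(30.98036 + 183.29531) = 14.638 km
  N4: √((0.165·111.32)² + (0.008·89.66)²) = √(337.37608 + 0.51449) = 18.382 km
  N5: √((0.083·111.32)² + (0.033·89.66)²) = √(85.36947 + 8.75438) = 9.702 km
  → nearest: N2 (8.254 km)
R at 36.350°S, 175.571°E:
  N2: √((-0.014·111.32)² + (-0.006·89.66)²) = √(2.42886 + 0.28940) = 1.649 km
  N3: √((-0.007·111.32)² + (0.070·89.66)²) = √(0.60721 + 39.39069) = 6.324 km
  N4: √((0.108·111.32)² + (-0.073·89.66)²) = √(144.54195 + 42.83938) = 13.689 km
  N5: √((0.026·111.32)² + (-0.048·89.66)²) = √(8.37709 + 18.52166) = 5.186 km
  → nearest: N2 (1.649 km)
S at 36.432°S, 175.488°E:
  N2: √((0.068·111.32)² + (0.077·89.66)²) = √(57.30127 + 47.66273) = 10.245 km
  N3: √((0.075·111.32)² + (0.153·89.66)²) = √(69.70580 + 188.18298) = 16.059 km
  N4: √((0.190·111.32)² + (0.010·89.66)²) = √(447.35634 + 0.80389) = 21.170 km
  N5: √((0.108·111.32)² + (0.035·89.66)²) = √(144.54195 + 9.84767) = 12.425 km
  → nearest: N2 (10.245 km)

P→N3; Q→N2; R→N2; S→N2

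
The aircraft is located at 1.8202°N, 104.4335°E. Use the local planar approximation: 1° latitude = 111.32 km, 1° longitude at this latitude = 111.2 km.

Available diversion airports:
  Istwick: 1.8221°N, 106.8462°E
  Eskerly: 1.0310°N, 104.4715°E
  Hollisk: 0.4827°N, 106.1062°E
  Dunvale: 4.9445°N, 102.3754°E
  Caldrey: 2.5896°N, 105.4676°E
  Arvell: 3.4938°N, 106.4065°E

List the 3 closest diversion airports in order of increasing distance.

Distances from 1.8202°N, 104.4335°E:
Istwick: 268.2923 km
Eskerly: 87.9553 km
Hollisk: 238.2561 km
Dunvale: 416.3412 km
Caldrey: 143.3841 km
Arvell: 287.8279 km
Sorted: Eskerly (87.9553 km) < Caldrey (143.3841 km) < Hollisk (238.2561 km) < Istwick (268.2923 km) < Arvell (287.8279 km) < …

Eskerly, Caldrey, Hollisk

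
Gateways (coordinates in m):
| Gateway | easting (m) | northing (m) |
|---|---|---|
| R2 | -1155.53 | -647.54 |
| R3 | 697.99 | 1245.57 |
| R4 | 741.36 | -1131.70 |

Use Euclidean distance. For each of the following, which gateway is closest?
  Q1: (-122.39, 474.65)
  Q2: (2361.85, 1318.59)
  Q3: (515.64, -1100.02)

Q1→R3; Q2→R3; Q3→R4

Q1 at (-122.39, 474.65):
  R2: 1525.35 m
  R3: 1125.76 m
  R4: 1823.85 m
  → nearest: R3 (1125.76 m)
Q2 at (2361.85, 1318.59):
  R2: 4029.59 m
  R3: 1665.46 m
  R4: 2937.67 m
  → nearest: R3 (1665.46 m)
Q3 at (515.64, -1100.02):
  R2: 1731.34 m
  R3: 2352.67 m
  R4: 227.93 m
  → nearest: R4 (227.93 m)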